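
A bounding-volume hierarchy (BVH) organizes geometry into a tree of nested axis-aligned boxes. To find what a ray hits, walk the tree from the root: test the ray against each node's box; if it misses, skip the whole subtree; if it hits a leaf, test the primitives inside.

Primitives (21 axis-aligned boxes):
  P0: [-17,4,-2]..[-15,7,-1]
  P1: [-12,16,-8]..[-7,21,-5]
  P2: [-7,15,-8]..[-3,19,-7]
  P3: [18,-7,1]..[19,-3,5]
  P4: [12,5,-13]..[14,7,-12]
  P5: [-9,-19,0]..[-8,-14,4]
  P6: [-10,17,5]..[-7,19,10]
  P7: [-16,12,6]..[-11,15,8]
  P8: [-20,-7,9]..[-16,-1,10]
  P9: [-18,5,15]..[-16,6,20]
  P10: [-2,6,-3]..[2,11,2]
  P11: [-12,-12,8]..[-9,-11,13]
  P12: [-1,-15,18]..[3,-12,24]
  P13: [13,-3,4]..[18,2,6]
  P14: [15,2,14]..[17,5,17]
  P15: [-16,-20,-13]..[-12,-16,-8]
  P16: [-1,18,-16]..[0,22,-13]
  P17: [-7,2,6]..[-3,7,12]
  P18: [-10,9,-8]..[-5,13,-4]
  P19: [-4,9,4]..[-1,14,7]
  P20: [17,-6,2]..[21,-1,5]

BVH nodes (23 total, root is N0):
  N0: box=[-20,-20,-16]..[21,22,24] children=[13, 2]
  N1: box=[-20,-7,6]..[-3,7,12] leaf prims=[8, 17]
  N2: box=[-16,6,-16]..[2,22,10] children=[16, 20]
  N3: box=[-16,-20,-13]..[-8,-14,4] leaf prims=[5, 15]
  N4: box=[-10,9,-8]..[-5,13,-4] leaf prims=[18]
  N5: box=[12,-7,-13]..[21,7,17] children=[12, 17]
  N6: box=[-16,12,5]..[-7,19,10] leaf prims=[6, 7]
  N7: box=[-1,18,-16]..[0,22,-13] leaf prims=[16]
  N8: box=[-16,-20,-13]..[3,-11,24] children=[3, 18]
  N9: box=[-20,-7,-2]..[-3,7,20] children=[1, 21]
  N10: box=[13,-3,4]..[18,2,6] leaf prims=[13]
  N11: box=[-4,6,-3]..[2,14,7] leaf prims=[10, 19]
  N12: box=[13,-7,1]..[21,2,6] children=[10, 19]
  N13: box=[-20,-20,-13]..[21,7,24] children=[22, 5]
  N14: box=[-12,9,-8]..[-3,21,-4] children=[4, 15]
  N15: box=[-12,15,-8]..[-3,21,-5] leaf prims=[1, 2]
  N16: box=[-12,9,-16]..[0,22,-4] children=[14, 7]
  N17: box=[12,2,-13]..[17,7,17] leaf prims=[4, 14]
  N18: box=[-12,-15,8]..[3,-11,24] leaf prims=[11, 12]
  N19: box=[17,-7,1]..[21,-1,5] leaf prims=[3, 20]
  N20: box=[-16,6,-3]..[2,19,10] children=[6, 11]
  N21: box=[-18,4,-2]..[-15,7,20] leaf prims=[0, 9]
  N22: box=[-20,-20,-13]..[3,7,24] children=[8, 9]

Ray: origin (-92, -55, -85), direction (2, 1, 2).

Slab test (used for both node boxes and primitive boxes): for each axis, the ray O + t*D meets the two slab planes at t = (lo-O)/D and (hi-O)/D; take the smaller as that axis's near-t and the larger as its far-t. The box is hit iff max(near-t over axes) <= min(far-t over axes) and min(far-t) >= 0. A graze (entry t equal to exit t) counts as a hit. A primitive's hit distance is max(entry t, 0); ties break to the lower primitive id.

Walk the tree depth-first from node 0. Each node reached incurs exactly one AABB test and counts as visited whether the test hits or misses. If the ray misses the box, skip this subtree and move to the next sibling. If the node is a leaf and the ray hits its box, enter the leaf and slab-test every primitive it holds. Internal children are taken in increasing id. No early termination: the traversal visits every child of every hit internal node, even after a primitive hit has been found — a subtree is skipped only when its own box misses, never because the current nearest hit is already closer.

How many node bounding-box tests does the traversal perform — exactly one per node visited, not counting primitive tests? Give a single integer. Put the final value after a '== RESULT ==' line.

Walk:
N0 x:[36,113/2] y:[35,77] z:[69/2,109/2] -> hit [36,109/2], descend [2, 13]
  N2 x:[38,47] y:[61,77] z:[69/2,95/2] -> miss, prune
  N13 x:[36,113/2] y:[35,62] z:[36,109/2] -> hit [36,109/2], descend [5, 22]
    N5 x:[52,113/2] y:[48,62] z:[36,51] -> miss, prune
    N22 x:[36,95/2] y:[35,62] z:[36,109/2] -> hit [36,95/2], descend [8, 9]
      N8 x:[38,95/2] y:[35,44] z:[36,109/2] -> hit [38,44], descend [3, 18]
        N3 x:[38,42] y:[35,41] z:[36,89/2] -> hit [38,41] leaf, test {P5(miss), P15@t=38}
        N18 x:[40,95/2] y:[40,44] z:[93/2,109/2] -> miss, prune
      N9 x:[36,89/2] y:[48,62] z:[83/2,105/2] -> miss, prune

Summary -> nodes [0, 2, 13, 5, 22, 8, 3, 18, 9]; box-tests=9; leaf-entries=1; first=P15

== RESULT ==
9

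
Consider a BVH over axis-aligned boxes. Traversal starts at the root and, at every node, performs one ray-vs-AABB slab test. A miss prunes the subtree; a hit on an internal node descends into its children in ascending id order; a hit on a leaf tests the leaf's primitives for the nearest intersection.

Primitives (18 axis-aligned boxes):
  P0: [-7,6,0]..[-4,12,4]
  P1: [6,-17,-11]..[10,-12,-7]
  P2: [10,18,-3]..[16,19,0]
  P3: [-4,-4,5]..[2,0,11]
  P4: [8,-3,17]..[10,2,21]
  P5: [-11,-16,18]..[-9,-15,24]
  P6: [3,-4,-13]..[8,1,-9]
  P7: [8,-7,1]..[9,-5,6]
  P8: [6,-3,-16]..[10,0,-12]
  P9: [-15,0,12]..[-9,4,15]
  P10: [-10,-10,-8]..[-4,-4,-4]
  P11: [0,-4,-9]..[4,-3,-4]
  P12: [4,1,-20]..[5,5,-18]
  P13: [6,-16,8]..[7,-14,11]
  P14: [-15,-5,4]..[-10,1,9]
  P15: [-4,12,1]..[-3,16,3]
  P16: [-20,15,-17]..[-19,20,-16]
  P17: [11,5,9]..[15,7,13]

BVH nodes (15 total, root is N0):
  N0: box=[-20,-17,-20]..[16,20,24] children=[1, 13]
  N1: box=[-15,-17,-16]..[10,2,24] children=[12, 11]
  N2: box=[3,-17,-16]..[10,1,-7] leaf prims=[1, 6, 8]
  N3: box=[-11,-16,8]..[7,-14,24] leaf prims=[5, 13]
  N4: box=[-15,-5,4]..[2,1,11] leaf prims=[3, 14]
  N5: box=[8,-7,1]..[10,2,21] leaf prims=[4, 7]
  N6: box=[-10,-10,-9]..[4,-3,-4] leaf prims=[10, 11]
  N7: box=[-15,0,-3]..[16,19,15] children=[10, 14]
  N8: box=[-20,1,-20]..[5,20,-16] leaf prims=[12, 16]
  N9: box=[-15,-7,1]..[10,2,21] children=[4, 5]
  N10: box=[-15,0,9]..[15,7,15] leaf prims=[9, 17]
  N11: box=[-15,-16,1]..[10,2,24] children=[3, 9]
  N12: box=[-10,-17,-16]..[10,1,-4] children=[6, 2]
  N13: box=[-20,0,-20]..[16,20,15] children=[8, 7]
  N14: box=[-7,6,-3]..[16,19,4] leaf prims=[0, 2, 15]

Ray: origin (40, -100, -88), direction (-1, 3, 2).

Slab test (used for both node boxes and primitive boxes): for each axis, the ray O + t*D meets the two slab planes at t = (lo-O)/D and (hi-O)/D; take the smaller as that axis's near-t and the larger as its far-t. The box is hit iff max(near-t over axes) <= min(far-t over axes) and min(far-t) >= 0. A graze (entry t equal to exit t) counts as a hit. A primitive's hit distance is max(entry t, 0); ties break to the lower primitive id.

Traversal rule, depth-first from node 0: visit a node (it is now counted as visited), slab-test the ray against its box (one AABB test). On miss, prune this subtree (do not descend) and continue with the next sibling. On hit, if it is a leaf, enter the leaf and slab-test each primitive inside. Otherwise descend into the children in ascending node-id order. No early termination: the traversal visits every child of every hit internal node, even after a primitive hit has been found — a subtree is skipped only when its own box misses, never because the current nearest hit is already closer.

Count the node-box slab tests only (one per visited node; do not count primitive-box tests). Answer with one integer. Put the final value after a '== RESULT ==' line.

Traverse from the root:
N0 x:[24,60] y:[83/3,40] z:[34,56] -> hit [34,40], descend [1, 13]
  N1 x:[30,55] y:[83/3,34] z:[36,56] -> miss, prune
  N13 x:[24,60] y:[100/3,40] z:[34,103/2] -> hit [34,40], descend [7, 8]
    N7 x:[24,55] y:[100/3,119/3] z:[85/2,103/2] -> miss, prune
    N8 x:[35,60] y:[101/3,40] z:[34,36] -> hit [35,36] leaf, test {P12@t=35, P16(miss)}

Summary -> nodes [0, 1, 13, 7, 8]; box-tests=5; leaf-entries=1; first=P12

== RESULT ==
5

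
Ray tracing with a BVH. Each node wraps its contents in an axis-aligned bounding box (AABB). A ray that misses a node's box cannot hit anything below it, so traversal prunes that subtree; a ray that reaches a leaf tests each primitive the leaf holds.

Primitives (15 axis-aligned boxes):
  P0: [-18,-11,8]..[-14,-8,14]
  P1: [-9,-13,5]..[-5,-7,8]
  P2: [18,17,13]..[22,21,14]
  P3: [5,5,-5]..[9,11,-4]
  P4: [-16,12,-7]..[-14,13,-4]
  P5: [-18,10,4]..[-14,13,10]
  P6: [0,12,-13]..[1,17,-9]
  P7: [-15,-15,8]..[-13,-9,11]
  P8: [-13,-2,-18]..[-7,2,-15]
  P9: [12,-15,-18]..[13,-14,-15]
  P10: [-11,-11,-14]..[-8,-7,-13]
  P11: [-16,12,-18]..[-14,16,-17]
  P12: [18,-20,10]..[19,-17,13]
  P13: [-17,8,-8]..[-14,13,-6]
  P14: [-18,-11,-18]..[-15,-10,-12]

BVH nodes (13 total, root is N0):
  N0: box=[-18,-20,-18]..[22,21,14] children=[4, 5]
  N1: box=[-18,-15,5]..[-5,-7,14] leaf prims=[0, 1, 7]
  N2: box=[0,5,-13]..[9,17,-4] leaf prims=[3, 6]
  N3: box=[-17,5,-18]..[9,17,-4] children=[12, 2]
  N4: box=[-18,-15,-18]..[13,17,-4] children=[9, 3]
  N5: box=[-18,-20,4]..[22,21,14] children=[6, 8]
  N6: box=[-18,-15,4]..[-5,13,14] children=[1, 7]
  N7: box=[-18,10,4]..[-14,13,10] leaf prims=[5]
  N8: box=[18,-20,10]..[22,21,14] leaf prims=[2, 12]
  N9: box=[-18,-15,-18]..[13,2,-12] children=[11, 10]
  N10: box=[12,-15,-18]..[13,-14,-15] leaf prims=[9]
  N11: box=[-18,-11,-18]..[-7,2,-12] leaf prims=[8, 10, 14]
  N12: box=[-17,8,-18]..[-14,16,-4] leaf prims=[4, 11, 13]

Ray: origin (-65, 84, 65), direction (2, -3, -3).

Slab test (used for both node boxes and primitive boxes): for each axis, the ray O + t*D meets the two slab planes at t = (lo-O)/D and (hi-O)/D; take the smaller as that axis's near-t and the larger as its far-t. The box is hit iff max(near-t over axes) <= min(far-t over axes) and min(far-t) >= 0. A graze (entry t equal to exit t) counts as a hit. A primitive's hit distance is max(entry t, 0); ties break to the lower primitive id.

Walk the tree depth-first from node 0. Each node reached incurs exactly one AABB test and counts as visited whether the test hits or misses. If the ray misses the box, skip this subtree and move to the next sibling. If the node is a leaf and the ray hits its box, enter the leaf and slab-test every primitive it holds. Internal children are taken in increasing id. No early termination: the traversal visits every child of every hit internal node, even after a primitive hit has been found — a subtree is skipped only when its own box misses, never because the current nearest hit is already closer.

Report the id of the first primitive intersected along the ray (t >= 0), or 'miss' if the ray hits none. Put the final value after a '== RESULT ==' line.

Trace the traversal:
N0 x:[47/2,87/2] y:[21,104/3] z:[17,83/3] -> hit [47/2,83/3], descend [4, 5]
  N4 x:[47/2,39] y:[67/3,33] z:[23,83/3] -> hit [47/2,83/3], descend [3, 9]
    N3 x:[24,37] y:[67/3,79/3] z:[23,83/3] -> hit [24,79/3], descend [2, 12]
      N2 x:[65/2,37] y:[67/3,79/3] z:[23,26] -> miss, prune
      N12 x:[24,51/2] y:[68/3,76/3] z:[23,83/3] -> hit [24,76/3] leaf, test {P4(miss), P11(miss), P13@t=24}
    N9 x:[47/2,39] y:[82/3,33] z:[77/3,83/3] -> hit [82/3,83/3], descend [10, 11]
      N10 x:[77/2,39] y:[98/3,33] z:[80/3,83/3] -> miss, prune
      N11 x:[47/2,29] y:[82/3,95/3] z:[77/3,83/3] -> hit [82/3,83/3] leaf, test {P8@t=82/3, P10(miss), P14(miss)}
  N5 x:[47/2,87/2] y:[21,104/3] z:[17,61/3] -> miss, prune

Visited [0, 4, 3, 2, 12, 9, 10, 11, 5]. Tests: 9 box, 2 leaf. Nearest: P13.

== RESULT ==
13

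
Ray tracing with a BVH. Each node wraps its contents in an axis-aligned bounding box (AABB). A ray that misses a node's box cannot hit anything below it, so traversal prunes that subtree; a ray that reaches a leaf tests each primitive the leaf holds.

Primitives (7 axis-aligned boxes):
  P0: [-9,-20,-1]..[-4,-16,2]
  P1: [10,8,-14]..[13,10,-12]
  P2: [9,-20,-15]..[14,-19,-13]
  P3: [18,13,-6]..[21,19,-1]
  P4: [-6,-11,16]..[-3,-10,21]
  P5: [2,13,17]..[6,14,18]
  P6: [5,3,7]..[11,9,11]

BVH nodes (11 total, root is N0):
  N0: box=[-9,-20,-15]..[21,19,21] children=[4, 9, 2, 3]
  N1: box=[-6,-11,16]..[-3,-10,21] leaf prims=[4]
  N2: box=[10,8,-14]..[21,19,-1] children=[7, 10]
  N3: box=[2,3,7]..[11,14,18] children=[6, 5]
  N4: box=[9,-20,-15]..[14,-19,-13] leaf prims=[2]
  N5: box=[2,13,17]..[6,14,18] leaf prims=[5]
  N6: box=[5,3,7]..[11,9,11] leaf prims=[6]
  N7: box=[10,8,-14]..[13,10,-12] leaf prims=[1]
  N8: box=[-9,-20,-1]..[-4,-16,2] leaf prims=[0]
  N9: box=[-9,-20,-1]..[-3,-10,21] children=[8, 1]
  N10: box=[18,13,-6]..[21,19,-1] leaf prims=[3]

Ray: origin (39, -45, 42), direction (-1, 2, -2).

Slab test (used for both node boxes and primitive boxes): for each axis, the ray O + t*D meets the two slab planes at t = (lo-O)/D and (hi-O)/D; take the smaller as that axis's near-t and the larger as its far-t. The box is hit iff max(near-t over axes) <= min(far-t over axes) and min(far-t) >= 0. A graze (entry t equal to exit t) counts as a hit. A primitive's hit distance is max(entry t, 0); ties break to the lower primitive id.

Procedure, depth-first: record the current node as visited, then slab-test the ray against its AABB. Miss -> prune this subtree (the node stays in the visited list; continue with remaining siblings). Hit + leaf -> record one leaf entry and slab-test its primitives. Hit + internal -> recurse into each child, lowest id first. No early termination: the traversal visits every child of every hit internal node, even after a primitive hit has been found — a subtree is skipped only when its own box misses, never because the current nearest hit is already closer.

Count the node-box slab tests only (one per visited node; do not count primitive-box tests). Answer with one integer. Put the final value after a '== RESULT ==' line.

Trace the traversal:
N0 x:[18,48] y:[25/2,32] z:[21/2,57/2] -> hit [18,57/2], descend [2, 3, 4, 9]
  N2 x:[18,29] y:[53/2,32] z:[43/2,28] -> hit [53/2,28], descend [7, 10]
    N7 x:[26,29] y:[53/2,55/2] z:[27,28] -> hit [27,55/2] leaf, test {P1@t=27}
    N10 x:[18,21] y:[29,32] z:[43/2,24] -> miss, prune
  N3 x:[28,37] y:[24,59/2] z:[12,35/2] -> miss, prune
  N4 x:[25,30] y:[25/2,13] z:[55/2,57/2] -> miss, prune
  N9 x:[42,48] y:[25/2,35/2] z:[21/2,43/2] -> miss, prune

7 AABB tests over nodes [0, 2, 7, 10, 3, 4, 9]; 1 leaf entered; closest P1.

== RESULT ==
7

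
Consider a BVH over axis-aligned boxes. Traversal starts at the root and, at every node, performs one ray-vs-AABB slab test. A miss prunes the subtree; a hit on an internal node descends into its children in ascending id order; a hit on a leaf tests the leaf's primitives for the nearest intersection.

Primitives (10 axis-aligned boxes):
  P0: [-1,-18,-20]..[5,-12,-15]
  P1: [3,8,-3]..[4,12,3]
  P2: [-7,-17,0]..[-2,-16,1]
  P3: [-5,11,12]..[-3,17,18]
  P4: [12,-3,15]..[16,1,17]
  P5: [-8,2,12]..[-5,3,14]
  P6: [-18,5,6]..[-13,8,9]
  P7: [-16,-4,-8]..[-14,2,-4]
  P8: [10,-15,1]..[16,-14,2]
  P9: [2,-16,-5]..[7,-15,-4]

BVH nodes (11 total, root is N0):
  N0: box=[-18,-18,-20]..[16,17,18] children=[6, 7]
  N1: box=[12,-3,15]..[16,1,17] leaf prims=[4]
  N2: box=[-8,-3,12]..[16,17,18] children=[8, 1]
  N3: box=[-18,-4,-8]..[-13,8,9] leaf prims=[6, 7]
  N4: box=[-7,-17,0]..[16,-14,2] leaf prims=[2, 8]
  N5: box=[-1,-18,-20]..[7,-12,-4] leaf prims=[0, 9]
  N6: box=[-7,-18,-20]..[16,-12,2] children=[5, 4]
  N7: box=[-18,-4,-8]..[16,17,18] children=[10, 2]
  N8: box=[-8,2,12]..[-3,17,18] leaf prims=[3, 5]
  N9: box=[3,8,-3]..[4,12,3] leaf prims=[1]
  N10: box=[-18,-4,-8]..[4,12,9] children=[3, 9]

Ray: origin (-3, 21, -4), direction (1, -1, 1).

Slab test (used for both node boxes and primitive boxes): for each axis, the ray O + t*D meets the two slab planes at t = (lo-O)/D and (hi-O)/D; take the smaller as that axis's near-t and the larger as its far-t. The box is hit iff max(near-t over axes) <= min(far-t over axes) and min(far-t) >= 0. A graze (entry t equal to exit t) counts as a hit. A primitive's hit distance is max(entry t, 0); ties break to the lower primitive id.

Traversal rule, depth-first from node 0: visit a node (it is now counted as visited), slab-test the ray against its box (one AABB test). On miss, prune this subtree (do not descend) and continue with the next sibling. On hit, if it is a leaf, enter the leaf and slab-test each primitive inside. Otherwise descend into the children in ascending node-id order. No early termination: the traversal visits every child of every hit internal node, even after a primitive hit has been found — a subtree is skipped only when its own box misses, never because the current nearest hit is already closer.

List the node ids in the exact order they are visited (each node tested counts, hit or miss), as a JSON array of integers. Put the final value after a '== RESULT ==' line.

Walk:
N0 x:[-15,19] y:[4,39] z:[-16,22] -> hit [4,19], descend [6, 7]
  N6 x:[-4,19] y:[33,39] z:[-16,6] -> miss, prune
  N7 x:[-15,19] y:[4,25] z:[-4,22] -> hit [4,19], descend [2, 10]
    N2 x:[-5,19] y:[4,24] z:[16,22] -> hit [16,19], descend [1, 8]
      N1 x:[15,19] y:[20,24] z:[19,21] -> miss, prune
      N8 x:[-5,0] y:[4,19] z:[16,22] -> miss, prune
    N10 x:[-15,7] y:[9,25] z:[-4,13] -> miss, prune

7 AABB tests over nodes [0, 6, 7, 2, 1, 8, 10]; 0 leaves entered; closest miss.

== RESULT ==
[0, 6, 7, 2, 1, 8, 10]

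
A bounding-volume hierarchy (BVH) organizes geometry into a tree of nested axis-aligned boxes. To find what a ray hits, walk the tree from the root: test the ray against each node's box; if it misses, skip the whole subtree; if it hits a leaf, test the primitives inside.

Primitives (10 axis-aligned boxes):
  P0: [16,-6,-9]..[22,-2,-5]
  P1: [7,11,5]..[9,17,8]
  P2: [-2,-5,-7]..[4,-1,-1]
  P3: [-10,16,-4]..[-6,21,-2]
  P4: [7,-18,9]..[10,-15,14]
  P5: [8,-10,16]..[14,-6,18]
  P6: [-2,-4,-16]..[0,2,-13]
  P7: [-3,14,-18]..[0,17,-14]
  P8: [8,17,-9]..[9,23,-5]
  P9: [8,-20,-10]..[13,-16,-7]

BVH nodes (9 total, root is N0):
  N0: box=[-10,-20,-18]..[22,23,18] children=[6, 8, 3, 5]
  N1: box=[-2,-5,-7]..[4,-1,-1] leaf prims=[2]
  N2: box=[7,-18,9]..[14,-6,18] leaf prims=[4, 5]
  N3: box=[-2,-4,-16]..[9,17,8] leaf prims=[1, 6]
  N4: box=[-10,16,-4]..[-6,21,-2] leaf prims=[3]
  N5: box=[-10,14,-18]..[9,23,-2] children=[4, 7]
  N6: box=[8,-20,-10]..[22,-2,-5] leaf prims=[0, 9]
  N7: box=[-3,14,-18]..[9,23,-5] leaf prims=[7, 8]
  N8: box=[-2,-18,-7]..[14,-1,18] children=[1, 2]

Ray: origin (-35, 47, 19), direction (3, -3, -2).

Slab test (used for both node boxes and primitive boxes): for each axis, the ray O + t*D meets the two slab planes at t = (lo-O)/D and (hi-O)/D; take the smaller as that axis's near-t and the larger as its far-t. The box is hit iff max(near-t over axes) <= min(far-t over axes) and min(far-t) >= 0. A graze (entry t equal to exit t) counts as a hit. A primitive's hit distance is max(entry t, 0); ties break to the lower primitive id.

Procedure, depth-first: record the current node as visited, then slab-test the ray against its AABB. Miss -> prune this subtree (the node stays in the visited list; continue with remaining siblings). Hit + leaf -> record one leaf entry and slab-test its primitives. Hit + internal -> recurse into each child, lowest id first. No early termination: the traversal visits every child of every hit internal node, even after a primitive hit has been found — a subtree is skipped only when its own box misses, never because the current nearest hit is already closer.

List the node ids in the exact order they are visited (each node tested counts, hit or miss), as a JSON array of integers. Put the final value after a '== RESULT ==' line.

Walk:
N0 x:[25/3,19] y:[8,67/3] z:[1/2,37/2] -> hit [25/3,37/2], descend [3, 5, 6, 8]
  N3 x:[11,44/3] y:[10,17] z:[11/2,35/2] -> hit [11,44/3] leaf, test {P1(miss), P6(miss)}
  N5 x:[25/3,44/3] y:[8,11] z:[21/2,37/2] -> hit [21/2,11], descend [4, 7]
    N4 x:[25/3,29/3] y:[26/3,31/3] z:[21/2,23/2] -> miss, prune
    N7 x:[32/3,44/3] y:[8,11] z:[12,37/2] -> miss, prune
  N6 x:[43/3,19] y:[49/3,67/3] z:[12,29/2] -> miss, prune
  N8 x:[11,49/3] y:[16,65/3] z:[1/2,13] -> miss, prune

Visited [0, 3, 5, 4, 7, 6, 8]. Tests: 7 box, 1 leaf. Nearest: miss.

== RESULT ==
[0, 3, 5, 4, 7, 6, 8]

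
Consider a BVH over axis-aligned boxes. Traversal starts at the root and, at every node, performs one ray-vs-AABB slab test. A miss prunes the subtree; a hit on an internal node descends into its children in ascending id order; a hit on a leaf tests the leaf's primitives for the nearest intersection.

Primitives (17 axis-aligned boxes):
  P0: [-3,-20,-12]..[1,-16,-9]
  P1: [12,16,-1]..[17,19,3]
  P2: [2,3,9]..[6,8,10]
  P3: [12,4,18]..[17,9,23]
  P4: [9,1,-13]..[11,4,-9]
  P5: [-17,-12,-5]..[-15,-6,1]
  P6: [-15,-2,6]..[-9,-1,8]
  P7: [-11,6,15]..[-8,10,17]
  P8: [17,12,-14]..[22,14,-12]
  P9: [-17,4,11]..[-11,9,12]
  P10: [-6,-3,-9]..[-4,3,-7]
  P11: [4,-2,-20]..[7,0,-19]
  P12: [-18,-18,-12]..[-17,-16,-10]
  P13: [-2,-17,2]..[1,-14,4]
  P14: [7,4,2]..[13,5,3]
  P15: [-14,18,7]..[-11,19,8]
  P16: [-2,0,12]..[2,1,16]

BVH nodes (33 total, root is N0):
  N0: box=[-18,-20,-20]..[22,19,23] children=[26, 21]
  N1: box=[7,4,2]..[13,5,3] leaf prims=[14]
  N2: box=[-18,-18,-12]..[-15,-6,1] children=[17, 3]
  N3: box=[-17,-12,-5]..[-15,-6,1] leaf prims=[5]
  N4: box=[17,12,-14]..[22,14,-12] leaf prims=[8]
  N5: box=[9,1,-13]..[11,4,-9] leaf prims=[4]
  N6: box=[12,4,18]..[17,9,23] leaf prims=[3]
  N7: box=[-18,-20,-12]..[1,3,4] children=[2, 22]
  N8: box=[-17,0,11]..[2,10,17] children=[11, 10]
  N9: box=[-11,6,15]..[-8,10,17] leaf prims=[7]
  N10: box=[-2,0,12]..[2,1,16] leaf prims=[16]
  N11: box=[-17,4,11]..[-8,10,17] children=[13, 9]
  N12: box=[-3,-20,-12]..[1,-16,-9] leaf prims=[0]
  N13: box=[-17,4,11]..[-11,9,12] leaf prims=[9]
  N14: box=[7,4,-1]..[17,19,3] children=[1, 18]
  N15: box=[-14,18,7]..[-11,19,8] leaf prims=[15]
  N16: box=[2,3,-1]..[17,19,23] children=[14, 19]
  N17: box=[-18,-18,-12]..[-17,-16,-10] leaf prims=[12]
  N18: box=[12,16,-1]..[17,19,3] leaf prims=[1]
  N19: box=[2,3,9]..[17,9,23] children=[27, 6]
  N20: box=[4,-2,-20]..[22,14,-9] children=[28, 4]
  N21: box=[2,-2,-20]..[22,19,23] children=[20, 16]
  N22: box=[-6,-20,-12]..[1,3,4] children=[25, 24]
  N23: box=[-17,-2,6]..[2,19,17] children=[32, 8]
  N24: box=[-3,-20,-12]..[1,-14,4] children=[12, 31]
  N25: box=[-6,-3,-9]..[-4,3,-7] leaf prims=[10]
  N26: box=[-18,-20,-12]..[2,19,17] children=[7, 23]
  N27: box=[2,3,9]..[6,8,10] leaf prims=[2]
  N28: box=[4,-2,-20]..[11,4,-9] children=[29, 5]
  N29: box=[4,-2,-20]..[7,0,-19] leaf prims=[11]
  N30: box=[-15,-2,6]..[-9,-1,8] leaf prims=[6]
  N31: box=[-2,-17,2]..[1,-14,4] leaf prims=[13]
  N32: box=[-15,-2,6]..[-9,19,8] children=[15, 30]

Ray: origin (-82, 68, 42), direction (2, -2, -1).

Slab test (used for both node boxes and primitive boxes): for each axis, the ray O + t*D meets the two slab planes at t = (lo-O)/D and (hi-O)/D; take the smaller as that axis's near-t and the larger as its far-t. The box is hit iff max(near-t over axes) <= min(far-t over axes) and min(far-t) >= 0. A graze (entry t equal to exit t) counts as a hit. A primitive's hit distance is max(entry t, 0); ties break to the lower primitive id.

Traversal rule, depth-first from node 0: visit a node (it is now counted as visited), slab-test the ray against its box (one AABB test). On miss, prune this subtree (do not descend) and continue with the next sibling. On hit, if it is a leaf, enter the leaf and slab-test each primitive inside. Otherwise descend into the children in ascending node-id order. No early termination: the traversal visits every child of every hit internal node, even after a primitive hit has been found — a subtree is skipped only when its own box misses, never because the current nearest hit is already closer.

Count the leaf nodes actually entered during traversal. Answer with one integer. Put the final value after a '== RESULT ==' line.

Trace the traversal:
N0 x:[32,52] y:[49/2,44] z:[19,62] -> hit [32,44], descend [21, 26]
  N21 x:[42,52] y:[49/2,35] z:[19,62] -> miss, prune
  N26 x:[32,42] y:[49/2,44] z:[25,54] -> hit [32,42], descend [7, 23]
    N7 x:[32,83/2] y:[65/2,44] z:[38,54] -> hit [38,83/2], descend [2, 22]
      N2 x:[32,67/2] y:[37,43] z:[41,54] -> miss, prune
      N22 x:[38,83/2] y:[65/2,44] z:[38,54] -> hit [38,83/2], descend [24, 25]
        N24 x:[79/2,83/2] y:[41,44] z:[38,54] -> hit [41,83/2], descend [12, 31]
          N12 x:[79/2,83/2] y:[42,44] z:[51,54] -> miss, prune
          N31 x:[40,83/2] y:[41,85/2] z:[38,40] -> miss, prune
        N25 x:[38,39] y:[65/2,71/2] z:[49,51] -> miss, prune
    N23 x:[65/2,42] y:[49/2,35] z:[25,36] -> hit [65/2,35], descend [8, 32]
      N8 x:[65/2,42] y:[29,34] z:[25,31] -> miss, prune
      N32 x:[67/2,73/2] y:[49/2,35] z:[34,36] -> hit [34,35], descend [15, 30]
        N15 x:[34,71/2] y:[49/2,25] z:[34,35] -> miss, prune
        N30 x:[67/2,73/2] y:[69/2,35] z:[34,36] -> hit [69/2,35] leaf, test {P6@t=69/2}

15 AABB tests over nodes [0, 21, 26, 7, 2, 22, 24, 12, 31, 25, 23, 8, 32, 15, 30]; 1 leaf entered; closest P6.

== RESULT ==
1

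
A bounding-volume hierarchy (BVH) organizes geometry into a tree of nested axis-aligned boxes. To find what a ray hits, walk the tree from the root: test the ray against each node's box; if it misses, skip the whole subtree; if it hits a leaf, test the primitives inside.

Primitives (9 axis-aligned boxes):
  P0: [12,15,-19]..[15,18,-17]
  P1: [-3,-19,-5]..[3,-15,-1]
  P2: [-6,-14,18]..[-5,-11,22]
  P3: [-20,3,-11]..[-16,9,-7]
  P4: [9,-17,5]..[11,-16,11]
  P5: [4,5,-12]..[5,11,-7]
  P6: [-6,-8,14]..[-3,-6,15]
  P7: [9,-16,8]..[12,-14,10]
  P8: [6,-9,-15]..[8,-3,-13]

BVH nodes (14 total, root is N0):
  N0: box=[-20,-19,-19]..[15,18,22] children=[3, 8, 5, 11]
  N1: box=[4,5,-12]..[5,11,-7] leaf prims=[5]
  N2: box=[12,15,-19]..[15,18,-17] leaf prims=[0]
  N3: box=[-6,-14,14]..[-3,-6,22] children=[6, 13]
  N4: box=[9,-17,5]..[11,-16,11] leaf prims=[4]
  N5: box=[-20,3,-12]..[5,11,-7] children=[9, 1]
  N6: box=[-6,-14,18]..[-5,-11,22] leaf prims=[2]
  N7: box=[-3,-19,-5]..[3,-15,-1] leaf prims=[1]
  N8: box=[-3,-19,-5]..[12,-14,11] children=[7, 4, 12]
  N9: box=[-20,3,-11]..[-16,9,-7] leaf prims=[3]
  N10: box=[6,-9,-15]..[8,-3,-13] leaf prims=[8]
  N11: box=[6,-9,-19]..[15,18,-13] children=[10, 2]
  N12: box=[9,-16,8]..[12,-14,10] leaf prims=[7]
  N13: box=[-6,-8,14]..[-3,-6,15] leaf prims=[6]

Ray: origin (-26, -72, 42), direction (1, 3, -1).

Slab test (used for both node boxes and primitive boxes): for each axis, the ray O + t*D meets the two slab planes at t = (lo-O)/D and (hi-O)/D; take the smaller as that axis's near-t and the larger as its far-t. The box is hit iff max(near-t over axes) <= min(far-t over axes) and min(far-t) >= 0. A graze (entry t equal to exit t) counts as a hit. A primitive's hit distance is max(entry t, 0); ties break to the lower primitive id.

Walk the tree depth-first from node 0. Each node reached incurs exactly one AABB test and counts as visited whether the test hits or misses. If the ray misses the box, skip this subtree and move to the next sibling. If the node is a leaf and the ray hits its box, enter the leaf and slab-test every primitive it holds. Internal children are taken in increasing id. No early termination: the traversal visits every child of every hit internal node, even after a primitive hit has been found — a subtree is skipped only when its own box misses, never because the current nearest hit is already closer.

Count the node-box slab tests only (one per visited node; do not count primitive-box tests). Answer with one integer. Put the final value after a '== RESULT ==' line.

Traverse from the root:
N0 x:[6,41] y:[53/3,30] z:[20,61] -> hit [20,30], descend [3, 5, 8, 11]
  N3 x:[20,23] y:[58/3,22] z:[20,28] -> hit [20,22], descend [6, 13]
    N6 x:[20,21] y:[58/3,61/3] z:[20,24] -> hit [20,61/3] leaf, test {P2@t=20}
    N13 x:[20,23] y:[64/3,22] z:[27,28] -> miss, prune
  N5 x:[6,31] y:[25,83/3] z:[49,54] -> miss, prune
  N8 x:[23,38] y:[53/3,58/3] z:[31,47] -> miss, prune
  N11 x:[32,41] y:[21,30] z:[55,61] -> miss, prune

Visited [0, 3, 6, 13, 5, 8, 11]. Tests: 7 box, 1 leaf. Nearest: P2.

== RESULT ==
7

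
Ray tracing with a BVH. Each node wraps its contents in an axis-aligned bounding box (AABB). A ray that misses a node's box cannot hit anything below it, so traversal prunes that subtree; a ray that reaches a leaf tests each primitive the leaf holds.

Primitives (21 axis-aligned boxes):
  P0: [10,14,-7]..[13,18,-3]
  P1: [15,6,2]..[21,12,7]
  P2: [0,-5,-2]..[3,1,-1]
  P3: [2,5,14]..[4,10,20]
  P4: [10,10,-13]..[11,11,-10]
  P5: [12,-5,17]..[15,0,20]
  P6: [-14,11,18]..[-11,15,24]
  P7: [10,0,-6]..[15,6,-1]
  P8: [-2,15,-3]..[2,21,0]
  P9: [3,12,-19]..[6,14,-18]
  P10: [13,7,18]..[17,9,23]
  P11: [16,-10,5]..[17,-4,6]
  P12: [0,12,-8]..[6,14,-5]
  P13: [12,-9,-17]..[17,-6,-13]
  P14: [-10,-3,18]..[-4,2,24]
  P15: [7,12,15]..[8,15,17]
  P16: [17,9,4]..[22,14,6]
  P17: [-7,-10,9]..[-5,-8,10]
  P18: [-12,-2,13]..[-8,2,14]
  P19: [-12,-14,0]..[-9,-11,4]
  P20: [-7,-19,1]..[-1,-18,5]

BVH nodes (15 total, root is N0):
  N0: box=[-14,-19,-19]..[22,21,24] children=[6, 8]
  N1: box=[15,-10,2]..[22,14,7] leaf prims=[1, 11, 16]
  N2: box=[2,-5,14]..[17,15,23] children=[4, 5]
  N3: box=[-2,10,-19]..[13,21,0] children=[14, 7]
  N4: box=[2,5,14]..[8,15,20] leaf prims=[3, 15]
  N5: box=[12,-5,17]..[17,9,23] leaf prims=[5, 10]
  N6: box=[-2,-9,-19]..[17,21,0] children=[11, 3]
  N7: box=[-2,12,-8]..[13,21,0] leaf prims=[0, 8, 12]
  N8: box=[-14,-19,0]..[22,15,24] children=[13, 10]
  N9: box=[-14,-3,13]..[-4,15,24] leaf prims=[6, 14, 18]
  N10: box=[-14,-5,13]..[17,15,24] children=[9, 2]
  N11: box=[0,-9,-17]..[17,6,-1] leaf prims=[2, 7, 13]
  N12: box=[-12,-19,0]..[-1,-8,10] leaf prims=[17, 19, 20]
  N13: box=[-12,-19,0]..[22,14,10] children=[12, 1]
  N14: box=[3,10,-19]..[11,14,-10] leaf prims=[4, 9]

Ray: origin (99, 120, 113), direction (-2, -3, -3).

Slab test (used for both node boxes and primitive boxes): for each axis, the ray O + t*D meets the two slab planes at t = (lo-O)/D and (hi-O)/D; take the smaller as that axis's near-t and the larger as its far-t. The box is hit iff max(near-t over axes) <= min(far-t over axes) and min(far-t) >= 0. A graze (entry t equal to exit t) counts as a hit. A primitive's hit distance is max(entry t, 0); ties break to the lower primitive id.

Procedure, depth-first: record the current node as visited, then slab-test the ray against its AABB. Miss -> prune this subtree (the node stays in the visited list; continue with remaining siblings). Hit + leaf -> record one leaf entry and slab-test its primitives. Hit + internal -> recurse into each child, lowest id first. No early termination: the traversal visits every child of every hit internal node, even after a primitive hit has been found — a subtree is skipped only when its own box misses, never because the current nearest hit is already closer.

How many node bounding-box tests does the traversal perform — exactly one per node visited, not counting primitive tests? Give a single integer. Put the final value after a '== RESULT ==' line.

Walk:
N0 x:[77/2,113/2] y:[33,139/3] z:[89/3,44] -> hit [77/2,44], descend [6, 8]
  N6 x:[41,101/2] y:[33,43] z:[113/3,44] -> hit [41,43], descend [3, 11]
    N3 x:[43,101/2] y:[33,110/3] z:[113/3,44] -> miss, prune
    N11 x:[41,99/2] y:[38,43] z:[38,130/3] -> hit [41,43] leaf, test {P2(miss), P7(miss), P13@t=42}
  N8 x:[77/2,113/2] y:[35,139/3] z:[89/3,113/3] -> miss, prune

Summary -> nodes [0, 6, 3, 11, 8]; box-tests=5; leaf-entries=1; first=P13

== RESULT ==
5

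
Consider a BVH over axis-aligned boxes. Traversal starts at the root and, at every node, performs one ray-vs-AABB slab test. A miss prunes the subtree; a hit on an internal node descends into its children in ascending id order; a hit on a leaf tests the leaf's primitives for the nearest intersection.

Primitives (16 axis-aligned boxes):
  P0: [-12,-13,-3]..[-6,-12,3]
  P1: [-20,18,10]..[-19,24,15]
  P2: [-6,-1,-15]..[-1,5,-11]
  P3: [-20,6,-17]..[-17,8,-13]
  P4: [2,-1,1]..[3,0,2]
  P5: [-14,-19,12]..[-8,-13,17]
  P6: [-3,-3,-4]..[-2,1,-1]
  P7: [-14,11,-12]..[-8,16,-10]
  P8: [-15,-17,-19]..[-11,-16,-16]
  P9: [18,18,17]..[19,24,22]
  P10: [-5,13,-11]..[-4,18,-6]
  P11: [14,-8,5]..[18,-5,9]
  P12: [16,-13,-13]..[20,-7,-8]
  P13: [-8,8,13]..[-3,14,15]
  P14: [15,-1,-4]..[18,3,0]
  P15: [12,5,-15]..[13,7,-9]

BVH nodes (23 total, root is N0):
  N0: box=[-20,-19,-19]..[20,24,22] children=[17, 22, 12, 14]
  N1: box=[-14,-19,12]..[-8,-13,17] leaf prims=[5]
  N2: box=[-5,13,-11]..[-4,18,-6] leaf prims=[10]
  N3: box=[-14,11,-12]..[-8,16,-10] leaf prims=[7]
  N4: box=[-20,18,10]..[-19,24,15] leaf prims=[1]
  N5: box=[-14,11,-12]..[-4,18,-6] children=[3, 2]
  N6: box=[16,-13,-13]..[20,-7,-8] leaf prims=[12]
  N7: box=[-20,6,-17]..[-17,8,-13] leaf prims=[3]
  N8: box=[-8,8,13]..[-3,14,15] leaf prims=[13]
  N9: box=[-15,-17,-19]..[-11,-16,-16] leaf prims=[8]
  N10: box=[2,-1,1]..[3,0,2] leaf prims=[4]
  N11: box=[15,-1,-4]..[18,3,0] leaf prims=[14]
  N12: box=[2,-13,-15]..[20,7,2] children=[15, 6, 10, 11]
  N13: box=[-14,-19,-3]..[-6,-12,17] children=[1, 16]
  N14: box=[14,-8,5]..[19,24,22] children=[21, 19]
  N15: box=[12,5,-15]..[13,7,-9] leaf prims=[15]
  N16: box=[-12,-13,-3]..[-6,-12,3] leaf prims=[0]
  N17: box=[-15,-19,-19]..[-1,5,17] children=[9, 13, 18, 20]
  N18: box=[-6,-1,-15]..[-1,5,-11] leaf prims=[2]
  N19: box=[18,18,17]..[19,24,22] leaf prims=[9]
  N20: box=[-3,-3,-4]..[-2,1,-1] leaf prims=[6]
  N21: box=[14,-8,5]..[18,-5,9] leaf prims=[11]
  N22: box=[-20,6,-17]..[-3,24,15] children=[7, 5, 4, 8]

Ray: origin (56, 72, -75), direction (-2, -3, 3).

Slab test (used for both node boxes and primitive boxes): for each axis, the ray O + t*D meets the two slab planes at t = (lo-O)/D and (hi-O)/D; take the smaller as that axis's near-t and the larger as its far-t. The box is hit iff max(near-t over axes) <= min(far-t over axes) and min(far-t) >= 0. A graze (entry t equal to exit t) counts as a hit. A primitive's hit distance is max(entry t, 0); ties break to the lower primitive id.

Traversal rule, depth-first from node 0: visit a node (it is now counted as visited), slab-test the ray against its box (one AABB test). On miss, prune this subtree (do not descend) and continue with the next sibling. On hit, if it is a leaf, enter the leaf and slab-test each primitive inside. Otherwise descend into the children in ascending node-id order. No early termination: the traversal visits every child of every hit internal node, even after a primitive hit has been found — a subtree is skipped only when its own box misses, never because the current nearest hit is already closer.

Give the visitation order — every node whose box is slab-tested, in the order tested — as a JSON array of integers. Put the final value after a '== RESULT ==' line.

Trace the traversal:
N0 x:[18,38] y:[16,91/3] z:[56/3,97/3] -> hit [56/3,91/3], descend [12, 14, 17, 22]
  N12 x:[18,27] y:[65/3,85/3] z:[20,77/3] -> hit [65/3,77/3], descend [6, 10, 11, 15]
    N6 x:[18,20] y:[79/3,85/3] z:[62/3,67/3] -> miss, prune
    N10 x:[53/2,27] y:[24,73/3] z:[76/3,77/3] -> miss, prune
    N11 x:[19,41/2] y:[23,73/3] z:[71/3,25] -> miss, prune
    N15 x:[43/2,22] y:[65/3,67/3] z:[20,22] -> hit [65/3,22] leaf, test {P15@t=65/3}
  N14 x:[37/2,21] y:[16,80/3] z:[80/3,97/3] -> miss, prune
  N17 x:[57/2,71/2] y:[67/3,91/3] z:[56/3,92/3] -> hit [57/2,91/3], descend [9, 13, 18, 20]
    N9 x:[67/2,71/2] y:[88/3,89/3] z:[56/3,59/3] -> miss, prune
    N13 x:[31,35] y:[28,91/3] z:[24,92/3] -> miss, prune
    N18 x:[57/2,31] y:[67/3,73/3] z:[20,64/3] -> miss, prune
    N20 x:[29,59/2] y:[71/3,25] z:[71/3,74/3] -> miss, prune
  N22 x:[59/2,38] y:[16,22] z:[58/3,30] -> miss, prune

13 AABB tests over nodes [0, 12, 6, 10, 11, 15, 14, 17, 9, 13, 18, 20, 22]; 1 leaf entered; closest P15.

== RESULT ==
[0, 12, 6, 10, 11, 15, 14, 17, 9, 13, 18, 20, 22]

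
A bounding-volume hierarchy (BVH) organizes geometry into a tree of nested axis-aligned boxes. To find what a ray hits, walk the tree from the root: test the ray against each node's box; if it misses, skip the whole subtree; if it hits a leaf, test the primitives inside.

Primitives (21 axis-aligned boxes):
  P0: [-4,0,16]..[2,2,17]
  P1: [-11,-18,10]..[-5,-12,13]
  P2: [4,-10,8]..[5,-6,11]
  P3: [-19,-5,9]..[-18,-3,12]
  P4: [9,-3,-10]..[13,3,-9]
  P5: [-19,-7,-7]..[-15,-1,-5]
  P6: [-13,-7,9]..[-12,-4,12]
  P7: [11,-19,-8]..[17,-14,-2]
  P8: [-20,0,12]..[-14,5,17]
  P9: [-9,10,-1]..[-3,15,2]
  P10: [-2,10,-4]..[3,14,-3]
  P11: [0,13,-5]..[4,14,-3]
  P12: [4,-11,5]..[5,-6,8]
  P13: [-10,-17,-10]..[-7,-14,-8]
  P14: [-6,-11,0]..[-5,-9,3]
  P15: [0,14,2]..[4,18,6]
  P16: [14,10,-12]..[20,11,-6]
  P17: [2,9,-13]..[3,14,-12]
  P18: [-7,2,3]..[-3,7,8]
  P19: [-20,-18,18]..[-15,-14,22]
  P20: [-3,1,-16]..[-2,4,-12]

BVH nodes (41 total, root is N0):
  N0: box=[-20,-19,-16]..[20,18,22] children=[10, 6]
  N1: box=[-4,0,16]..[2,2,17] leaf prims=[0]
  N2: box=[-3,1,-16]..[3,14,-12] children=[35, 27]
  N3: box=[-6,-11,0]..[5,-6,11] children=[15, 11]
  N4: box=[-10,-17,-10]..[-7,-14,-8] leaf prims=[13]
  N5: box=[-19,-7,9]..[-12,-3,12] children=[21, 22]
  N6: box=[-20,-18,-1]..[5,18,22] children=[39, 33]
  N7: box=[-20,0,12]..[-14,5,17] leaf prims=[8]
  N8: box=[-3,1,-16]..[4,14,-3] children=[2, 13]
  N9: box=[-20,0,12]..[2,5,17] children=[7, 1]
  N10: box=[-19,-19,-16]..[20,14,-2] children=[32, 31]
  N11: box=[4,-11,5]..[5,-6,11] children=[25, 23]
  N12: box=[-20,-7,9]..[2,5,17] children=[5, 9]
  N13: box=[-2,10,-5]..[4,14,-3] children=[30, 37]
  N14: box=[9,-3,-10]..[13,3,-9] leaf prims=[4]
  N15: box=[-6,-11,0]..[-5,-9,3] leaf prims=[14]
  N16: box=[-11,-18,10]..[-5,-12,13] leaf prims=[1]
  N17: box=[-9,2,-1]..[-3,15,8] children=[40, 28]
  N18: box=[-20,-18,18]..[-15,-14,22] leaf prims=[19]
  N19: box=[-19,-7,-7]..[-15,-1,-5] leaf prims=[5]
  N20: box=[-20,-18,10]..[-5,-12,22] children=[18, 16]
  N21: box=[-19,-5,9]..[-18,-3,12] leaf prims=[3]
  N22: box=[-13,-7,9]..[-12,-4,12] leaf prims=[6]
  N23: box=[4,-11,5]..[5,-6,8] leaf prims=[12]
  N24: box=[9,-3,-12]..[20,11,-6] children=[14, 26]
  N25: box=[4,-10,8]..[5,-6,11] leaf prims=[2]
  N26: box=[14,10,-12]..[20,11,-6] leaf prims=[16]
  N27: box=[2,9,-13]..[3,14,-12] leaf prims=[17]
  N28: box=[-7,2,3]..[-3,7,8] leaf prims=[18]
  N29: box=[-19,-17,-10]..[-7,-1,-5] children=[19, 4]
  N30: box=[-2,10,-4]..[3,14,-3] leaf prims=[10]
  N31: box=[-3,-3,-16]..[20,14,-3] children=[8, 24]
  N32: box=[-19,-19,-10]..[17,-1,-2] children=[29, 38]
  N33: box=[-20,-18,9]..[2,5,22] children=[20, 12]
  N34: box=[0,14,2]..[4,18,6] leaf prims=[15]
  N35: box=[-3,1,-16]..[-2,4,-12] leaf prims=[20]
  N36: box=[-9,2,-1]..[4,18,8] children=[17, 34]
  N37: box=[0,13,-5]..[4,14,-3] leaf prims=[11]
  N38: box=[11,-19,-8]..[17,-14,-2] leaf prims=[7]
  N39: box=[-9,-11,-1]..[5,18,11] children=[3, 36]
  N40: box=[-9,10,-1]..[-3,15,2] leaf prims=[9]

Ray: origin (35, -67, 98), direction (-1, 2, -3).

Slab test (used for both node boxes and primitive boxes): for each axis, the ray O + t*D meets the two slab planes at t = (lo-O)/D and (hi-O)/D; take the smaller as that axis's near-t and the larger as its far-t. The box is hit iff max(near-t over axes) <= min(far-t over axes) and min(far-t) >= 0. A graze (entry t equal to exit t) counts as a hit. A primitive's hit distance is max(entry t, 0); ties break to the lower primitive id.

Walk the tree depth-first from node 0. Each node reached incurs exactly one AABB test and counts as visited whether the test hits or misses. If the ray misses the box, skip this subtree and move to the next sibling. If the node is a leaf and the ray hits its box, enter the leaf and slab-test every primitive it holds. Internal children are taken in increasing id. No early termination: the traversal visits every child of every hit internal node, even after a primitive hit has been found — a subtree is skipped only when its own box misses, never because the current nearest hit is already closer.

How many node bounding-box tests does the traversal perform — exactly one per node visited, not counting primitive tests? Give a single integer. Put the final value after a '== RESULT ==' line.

Traverse from the root:
N0 x:[15,55] y:[24,85/2] z:[76/3,38] -> hit [76/3,38], descend [6, 10]
  N6 x:[30,55] y:[49/2,85/2] z:[76/3,33] -> hit [30,33], descend [33, 39]
    N33 x:[33,55] y:[49/2,36] z:[76/3,89/3] -> miss, prune
    N39 x:[30,44] y:[28,85/2] z:[29,33] -> hit [30,33], descend [3, 36]
      N3 x:[30,41] y:[28,61/2] z:[29,98/3] -> hit [30,61/2], descend [11, 15]
        N11 x:[30,31] y:[28,61/2] z:[29,31] -> hit [30,61/2], descend [23, 25]
          N23 x:[30,31] y:[28,61/2] z:[30,31] -> hit [30,61/2] leaf, test {P12@t=30}
          N25 x:[30,31] y:[57/2,61/2] z:[29,30] -> hit [30,30] leaf, test {P2@t=30}
        N15 x:[40,41] y:[28,29] z:[95/3,98/3] -> miss, prune
      N36 x:[31,44] y:[69/2,85/2] z:[30,33] -> miss, prune
  N10 x:[15,54] y:[24,81/2] z:[100/3,38] -> hit [100/3,38], descend [31, 32]
    N31 x:[15,38] y:[32,81/2] z:[101/3,38] -> hit [101/3,38], descend [8, 24]
      N8 x:[31,38] y:[34,81/2] z:[101/3,38] -> hit [34,38], descend [2, 13]
        N2 x:[32,38] y:[34,81/2] z:[110/3,38] -> hit [110/3,38], descend [27, 35]
          N27 x:[32,33] y:[38,81/2] z:[110/3,37] -> miss, prune
          N35 x:[37,38] y:[34,71/2] z:[110/3,38] -> miss, prune
        N13 x:[31,37] y:[77/2,81/2] z:[101/3,103/3] -> miss, prune
      N24 x:[15,26] y:[32,39] z:[104/3,110/3] -> miss, prune
    N32 x:[18,54] y:[24,33] z:[100/3,36] -> miss, prune

order=[0, 6, 33, 39, 3, 11, 23, 25, 15, 36, 10, 31, 8, 2, 27, 35, 13, 24, 32]  |boxes|=19  |leaves|=2  hit=P2

== RESULT ==
19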